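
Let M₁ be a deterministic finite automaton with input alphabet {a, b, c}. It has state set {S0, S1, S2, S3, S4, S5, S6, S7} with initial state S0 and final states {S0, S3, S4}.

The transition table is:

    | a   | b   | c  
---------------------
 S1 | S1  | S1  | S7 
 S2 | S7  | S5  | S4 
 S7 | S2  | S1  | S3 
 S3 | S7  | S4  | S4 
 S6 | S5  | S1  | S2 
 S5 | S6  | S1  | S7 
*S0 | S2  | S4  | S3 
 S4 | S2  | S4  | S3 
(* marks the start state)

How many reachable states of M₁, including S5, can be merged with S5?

3

Every state is reachable, so we keep all 8.
Start with accepting vs non-accepting: {S0,S3,S4} | {S1,S2,S5,S6,S7}.
Split {S1,S2,S5,S6,S7} by δ(·,c) → {S1,S5,S6} and {S2,S7}.
Stable partition: {S0,S3,S4} | {S1,S5,S6} | {S2,S7} — 3 equivalence classes.
State S5 belongs to the block {S1,S5,S6}, which has 3 states.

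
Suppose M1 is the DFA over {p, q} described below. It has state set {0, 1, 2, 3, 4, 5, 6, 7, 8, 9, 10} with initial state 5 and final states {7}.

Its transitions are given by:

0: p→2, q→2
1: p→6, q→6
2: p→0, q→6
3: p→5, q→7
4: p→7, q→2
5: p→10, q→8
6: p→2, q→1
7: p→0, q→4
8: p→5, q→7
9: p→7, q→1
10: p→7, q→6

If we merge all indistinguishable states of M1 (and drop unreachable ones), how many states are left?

5

First remove the unreachable states {3,9}; 9 states remain.
Initial partition by acceptance: {7} | {0,1,2,4,5,6,8,10}.
Refine {0,1,2,4,5,6,8,10} on symbol p: members go to different blocks, giving {0,1,2,5,6,8} and {4,10}.
Split {0,1,2,5,6,8} by δ(·,p) → {0,1,2,6,8} and {5}.
Refine {0,1,2,6,8} on symbol p: members go to different blocks, giving {0,1,2,6} and {8}.
No further refinement is possible. Final partition (5 blocks): {7} | {0,1,2,6} | {4,10} | {5} | {8}.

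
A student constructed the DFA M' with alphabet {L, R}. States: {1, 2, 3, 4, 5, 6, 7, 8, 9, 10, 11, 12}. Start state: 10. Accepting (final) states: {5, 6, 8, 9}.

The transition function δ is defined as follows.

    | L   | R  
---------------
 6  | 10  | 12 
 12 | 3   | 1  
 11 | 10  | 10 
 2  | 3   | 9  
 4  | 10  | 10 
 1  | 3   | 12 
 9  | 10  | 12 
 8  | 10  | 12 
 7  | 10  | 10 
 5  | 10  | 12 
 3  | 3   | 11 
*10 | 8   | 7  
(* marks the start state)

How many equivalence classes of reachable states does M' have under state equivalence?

Reachable states from the start: {1,3,7,8,10,11,12}. Unreachable: {2,4,5,6,9} — drop them.
Start with accepting vs non-accepting: {8} | {1,3,7,10,11,12}.
Split {1,3,7,10,11,12} by δ(·,L) → {1,3,7,11,12} and {10}.
Refine {1,3,7,11,12} on symbol L: members go to different blocks, giving {1,3,12} and {7,11}.
Refine {1,3,12} on symbol R: members go to different blocks, giving {1,12} and {3}.
Stable partition: {8} | {1,12} | {10} | {7,11} | {3} — 5 equivalence classes.

5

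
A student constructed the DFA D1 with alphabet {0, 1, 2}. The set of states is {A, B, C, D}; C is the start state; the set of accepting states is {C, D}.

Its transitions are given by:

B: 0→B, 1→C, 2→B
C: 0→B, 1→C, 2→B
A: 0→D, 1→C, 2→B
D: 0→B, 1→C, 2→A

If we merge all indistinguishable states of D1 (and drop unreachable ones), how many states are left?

2

First remove the unreachable states {A,D}; 2 states remain.
Initial partition by acceptance: {C} | {B}.
No further refinement is possible. Final partition (2 blocks): {C} | {B}.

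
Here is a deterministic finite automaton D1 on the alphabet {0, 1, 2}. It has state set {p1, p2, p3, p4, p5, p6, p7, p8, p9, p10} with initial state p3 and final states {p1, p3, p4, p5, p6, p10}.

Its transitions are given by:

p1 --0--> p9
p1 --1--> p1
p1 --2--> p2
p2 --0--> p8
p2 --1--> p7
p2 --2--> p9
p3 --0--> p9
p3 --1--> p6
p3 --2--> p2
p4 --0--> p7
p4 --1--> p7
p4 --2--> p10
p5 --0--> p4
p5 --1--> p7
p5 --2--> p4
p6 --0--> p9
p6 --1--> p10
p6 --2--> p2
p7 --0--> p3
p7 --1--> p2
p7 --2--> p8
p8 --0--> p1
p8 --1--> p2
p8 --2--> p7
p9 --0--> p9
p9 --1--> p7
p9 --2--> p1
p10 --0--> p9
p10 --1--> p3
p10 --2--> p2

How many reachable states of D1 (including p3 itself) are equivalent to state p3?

Reachable states from the start: {p1,p2,p3,p6,p7,p8,p9,p10}. Unreachable: {p4,p5} — drop them.
Start with accepting vs non-accepting: {p1,p3,p6,p10} | {p2,p7,p8,p9}.
Split {p2,p7,p8,p9} by δ(·,0) → {p2,p9} and {p7,p8}.
On input 0, block {p2,p9} splits into {p2} and {p9}.
The partition is now stable with 4 blocks: {p1,p3,p6,p10} | {p2} | {p7,p8} | {p9}.
The equivalence class containing p3 is {p1,p3,p6,p10}, of size 4.

4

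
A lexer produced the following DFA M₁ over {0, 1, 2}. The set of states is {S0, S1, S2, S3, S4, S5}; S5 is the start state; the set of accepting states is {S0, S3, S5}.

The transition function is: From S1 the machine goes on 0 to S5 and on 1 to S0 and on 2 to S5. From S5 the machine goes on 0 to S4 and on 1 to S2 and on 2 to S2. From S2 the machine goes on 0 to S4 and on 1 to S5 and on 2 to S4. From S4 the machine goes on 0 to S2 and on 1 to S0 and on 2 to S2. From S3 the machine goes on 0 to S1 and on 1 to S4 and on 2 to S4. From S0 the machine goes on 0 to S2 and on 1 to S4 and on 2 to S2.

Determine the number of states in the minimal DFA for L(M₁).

2

Reachable states from the start: {S0,S2,S4,S5}. Unreachable: {S1,S3} — drop them.
Start with accepting vs non-accepting: {S0,S5} | {S2,S4}.
Stable partition: {S0,S5} | {S2,S4} — 2 equivalence classes.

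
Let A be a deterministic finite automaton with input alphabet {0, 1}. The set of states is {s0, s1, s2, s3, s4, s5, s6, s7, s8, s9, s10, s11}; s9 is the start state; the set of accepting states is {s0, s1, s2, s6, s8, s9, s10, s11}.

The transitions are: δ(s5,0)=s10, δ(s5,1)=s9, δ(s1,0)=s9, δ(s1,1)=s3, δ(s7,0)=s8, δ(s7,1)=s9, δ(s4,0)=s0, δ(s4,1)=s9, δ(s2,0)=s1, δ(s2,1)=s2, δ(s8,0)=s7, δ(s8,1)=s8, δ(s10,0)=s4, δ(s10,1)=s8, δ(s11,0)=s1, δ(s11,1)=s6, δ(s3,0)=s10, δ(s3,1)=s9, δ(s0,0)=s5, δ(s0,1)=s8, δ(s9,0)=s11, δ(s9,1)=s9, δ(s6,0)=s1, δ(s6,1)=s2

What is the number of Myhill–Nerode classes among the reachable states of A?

Every state is reachable, so we keep all 12.
Start with accepting vs non-accepting: {s0,s1,s2,s6,s8,s9,s10,s11} | {s3,s4,s5,s7}.
Split {s0,s1,s2,s6,s8,s9,s10,s11} by δ(·,0) → {s1,s2,s6,s9,s11} and {s0,s8,s10}.
On input 1, block {s1,s2,s6,s9,s11} splits into {s2,s6,s9,s11} and {s1}.
On input 0, block {s2,s6,s9,s11} splits into {s2,s6,s11} and {s9}.
No further refinement is possible. Final partition (5 blocks): {s2,s6,s11} | {s3,s4,s5,s7} | {s0,s8,s10} | {s1} | {s9}.

5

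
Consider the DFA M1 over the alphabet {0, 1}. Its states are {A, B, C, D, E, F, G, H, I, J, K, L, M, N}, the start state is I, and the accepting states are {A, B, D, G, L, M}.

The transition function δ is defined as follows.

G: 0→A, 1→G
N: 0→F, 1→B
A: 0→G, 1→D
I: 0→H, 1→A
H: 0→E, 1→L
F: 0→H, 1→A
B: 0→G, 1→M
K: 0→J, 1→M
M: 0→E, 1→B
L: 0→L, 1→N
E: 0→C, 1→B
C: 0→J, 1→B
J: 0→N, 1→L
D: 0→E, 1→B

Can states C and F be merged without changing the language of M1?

Yes

States {K} cannot be reached from the start state, so discard them.
Initial partition by acceptance: {A,B,D,G,L,M} | {C,E,F,H,I,J,N}.
On input 0, block {A,B,D,G,L,M} splits into {A,B,G,L} and {D,M}.
Refine {A,B,G,L} on symbol 1: members go to different blocks, giving {A,B} and {G} and {L}.
Refine {C,E,F,H,I,J,N} on symbol 1: members go to different blocks, giving {C,E,F,I,N} and {H,J}.
Refine {C,E,F,I,N} on symbol 0: members go to different blocks, giving {C,F,I} and {E,N}.
The partition is now stable with 7 blocks: {A,B} | {C,F,I} | {D,M} | {G} | {L} | {H,J} | {E,N}.
C and F lie in the same block of the stable partition, so they are equivalent — no string distinguishes them.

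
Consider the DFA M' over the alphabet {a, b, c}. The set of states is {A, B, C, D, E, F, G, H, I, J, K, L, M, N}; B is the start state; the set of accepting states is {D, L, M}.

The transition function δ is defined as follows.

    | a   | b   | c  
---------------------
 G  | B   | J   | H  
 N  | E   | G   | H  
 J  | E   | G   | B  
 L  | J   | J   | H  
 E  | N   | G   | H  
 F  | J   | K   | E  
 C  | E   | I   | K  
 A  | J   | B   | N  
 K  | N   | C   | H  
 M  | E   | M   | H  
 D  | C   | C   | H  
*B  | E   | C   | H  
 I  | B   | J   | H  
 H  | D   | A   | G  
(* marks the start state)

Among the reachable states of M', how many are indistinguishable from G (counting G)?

2

First remove the unreachable states {F,L,M}; 11 states remain.
Initial partition by acceptance: {D} | {A,B,C,E,G,H,I,J,K,N}.
On input a, block {A,B,C,E,G,H,I,J,K,N} splits into {A,B,C,E,G,I,J,K,N} and {H}.
Split {A,B,C,E,G,I,J,K,N} by δ(·,c) → {B,E,G,I,K,N} and {A,C,J}.
Split {B,E,G,I,K,N} by δ(·,b) → {B,G,I,K} and {E,N}.
On input a, block {B,G,I,K} splits into {B,K} and {G,I}.
Refine {A,C,J} on symbol a: members go to different blocks, giving {C,J} and {A}.
No further refinement is possible. Final partition (7 blocks): {D} | {B,K} | {H} | {C,J} | {E,N} | {G,I} | {A}.
The equivalence class containing G is {G,I}, of size 2.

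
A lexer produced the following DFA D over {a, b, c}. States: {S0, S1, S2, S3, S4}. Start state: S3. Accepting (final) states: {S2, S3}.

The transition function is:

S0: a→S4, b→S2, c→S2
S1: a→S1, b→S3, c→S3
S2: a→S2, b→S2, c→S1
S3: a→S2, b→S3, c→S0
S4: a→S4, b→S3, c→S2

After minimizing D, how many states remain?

2

All states are reachable from the start state.
Initial partition by acceptance: {S2,S3} | {S0,S1,S4}.
No further refinement is possible. Final partition (2 blocks): {S2,S3} | {S0,S1,S4}.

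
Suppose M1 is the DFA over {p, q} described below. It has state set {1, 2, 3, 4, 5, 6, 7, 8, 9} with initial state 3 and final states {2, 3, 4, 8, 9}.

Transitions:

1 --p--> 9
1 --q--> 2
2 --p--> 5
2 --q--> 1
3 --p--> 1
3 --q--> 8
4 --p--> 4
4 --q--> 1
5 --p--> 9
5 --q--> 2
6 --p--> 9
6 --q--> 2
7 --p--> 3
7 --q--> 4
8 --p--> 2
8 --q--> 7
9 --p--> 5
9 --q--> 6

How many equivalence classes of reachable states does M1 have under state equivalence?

All states are reachable from the start state.
Initial partition by acceptance: {2,3,4,8,9} | {1,5,6,7}.
On input p, block {2,3,4,8,9} splits into {2,3,9} and {4,8}.
On input q, block {2,3,9} splits into {2,9} and {3}.
Split {1,5,6,7} by δ(·,p) → {1,5,6} and {7}.
On input p, block {4,8} splits into {4} and {8}.
No further refinement is possible. Final partition (6 blocks): {2,9} | {1,5,6} | {4} | {3} | {7} | {8}.

6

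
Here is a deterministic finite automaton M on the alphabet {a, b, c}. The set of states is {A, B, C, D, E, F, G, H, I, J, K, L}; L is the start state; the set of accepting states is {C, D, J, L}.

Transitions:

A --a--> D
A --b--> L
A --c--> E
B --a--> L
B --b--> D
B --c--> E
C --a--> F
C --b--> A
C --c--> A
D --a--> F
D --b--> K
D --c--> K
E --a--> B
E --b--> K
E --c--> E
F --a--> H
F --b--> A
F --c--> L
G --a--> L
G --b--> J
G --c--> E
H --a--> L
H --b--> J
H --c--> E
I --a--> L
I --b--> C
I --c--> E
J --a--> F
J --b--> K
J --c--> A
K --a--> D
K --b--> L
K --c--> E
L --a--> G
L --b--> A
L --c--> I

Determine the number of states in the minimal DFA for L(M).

6

All states are reachable from the start state.
Start with accepting vs non-accepting: {C,D,J,L} | {A,B,E,F,G,H,I,K}.
Refine {A,B,E,F,G,H,I,K} on symbol a: members go to different blocks, giving {A,B,G,H,I,K} and {E,F}.
Split {C,D,J,L} by δ(·,a) → {C,D,J} and {L}.
Refine {A,B,G,H,I,K} on symbol a: members go to different blocks, giving {B,G,H,I} and {A,K}.
On input c, block {E,F} splits into {E} and {F}.
Stable partition: {C,D,J} | {B,G,H,I} | {E} | {L} | {A,K} | {F} — 6 equivalence classes.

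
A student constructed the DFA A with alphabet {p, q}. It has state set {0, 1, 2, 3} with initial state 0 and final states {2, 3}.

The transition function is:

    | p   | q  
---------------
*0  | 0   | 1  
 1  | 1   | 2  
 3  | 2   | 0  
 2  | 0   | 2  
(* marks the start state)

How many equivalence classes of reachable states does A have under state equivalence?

3

Reachable states from the start: {0,1,2}. Unreachable: {3} — drop them.
P0 = {2} | {0,1}.
Refine {0,1} on symbol q: members go to different blocks, giving {0} and {1}.
The partition is now stable with 3 blocks: {2} | {0} | {1}.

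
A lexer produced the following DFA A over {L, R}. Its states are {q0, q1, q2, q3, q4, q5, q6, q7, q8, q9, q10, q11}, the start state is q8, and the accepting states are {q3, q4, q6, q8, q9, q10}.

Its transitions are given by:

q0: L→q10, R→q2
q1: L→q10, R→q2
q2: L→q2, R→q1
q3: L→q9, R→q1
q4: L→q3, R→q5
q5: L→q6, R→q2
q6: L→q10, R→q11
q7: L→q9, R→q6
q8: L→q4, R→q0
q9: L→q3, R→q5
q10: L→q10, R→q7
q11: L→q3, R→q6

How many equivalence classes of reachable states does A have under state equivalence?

Every state is reachable, so we keep all 12.
P0 = {q3,q4,q6,q8,q9,q10} | {q0,q1,q2,q5,q7,q11}.
Split {q0,q1,q2,q5,q7,q11} by δ(·,L) → {q0,q1,q5,q7,q11} and {q2}.
On input R, block {q0,q1,q5,q7,q11} splits into {q0,q1,q5} and {q7,q11}.
Refine {q3,q4,q6,q8,q9,q10} on symbol R: members go to different blocks, giving {q3,q4,q8,q9} and {q6,q10}.
The partition is now stable with 5 blocks: {q3,q4,q8,q9} | {q0,q1,q5} | {q2} | {q7,q11} | {q6,q10}.

5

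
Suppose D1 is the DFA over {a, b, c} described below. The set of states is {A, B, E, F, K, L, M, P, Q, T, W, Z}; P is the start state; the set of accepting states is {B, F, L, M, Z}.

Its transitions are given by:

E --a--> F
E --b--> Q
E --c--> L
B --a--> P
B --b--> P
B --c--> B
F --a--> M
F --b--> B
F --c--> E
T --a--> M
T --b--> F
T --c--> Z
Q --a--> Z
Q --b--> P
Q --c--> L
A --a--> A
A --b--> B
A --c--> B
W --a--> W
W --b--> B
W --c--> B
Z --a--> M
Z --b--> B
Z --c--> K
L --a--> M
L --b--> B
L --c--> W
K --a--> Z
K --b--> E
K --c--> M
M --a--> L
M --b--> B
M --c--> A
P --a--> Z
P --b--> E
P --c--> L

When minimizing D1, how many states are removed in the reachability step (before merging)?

1

No path from P leads to T; the other 11 states are all reachable.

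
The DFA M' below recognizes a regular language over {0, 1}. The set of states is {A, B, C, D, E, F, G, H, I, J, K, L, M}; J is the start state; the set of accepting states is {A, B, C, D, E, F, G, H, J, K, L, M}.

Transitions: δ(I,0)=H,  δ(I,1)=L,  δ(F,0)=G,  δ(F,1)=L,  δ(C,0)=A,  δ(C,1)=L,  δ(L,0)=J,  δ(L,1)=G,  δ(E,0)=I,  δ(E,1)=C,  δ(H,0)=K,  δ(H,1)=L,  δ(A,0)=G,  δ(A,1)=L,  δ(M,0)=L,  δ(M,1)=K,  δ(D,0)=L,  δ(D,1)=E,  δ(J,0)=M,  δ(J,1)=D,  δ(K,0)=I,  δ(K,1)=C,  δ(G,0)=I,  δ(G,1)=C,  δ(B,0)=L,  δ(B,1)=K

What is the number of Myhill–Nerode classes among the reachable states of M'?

7

States {B,F} cannot be reached from the start state, so discard them.
P0 = {A,C,D,E,G,H,J,K,L,M} | {I}.
On input 0, block {A,C,D,E,G,H,J,K,L,M} splits into {A,C,D,H,J,L,M} and {E,G,K}.
Refine {A,C,D,H,J,L,M} on symbol 0: members go to different blocks, giving {C,D,J,L,M} and {A,H}.
Refine {C,D,J,L,M} on symbol 0: members go to different blocks, giving {D,J,L,M} and {C}.
Refine {D,J,L,M} on symbol 1: members go to different blocks, giving {D,L,M} and {J}.
On input 0, block {D,L,M} splits into {D,M} and {L}.
No further refinement is possible. Final partition (7 blocks): {D,M} | {I} | {E,G,K} | {A,H} | {C} | {J} | {L}.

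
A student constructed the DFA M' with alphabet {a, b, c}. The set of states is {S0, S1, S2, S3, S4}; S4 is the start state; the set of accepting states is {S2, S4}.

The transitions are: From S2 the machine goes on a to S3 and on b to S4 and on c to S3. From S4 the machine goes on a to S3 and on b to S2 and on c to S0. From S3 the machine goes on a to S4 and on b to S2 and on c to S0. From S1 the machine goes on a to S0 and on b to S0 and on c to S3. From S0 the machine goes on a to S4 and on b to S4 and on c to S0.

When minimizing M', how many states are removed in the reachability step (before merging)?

1

BFS from S4 reaches {S0, S2, S3, S4}; the 1 state(s) S1 are never visited.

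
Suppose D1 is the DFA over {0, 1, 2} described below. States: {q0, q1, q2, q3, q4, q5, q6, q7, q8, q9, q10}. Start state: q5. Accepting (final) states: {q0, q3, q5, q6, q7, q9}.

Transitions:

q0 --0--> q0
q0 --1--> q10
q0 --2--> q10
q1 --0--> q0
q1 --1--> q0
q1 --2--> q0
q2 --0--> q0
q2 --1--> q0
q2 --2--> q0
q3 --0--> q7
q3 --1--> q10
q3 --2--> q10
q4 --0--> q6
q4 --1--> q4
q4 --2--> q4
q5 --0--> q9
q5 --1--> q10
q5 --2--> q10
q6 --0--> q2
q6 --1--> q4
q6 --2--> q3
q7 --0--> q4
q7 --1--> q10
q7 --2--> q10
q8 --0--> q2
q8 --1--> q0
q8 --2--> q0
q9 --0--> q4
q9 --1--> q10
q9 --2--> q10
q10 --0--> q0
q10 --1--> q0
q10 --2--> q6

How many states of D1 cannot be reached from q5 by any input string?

BFS from q5 reaches {q0, q2, q3, q4, q5, q6, q7, q9, q10}; the 2 state(s) q1, q8 are never visited.

2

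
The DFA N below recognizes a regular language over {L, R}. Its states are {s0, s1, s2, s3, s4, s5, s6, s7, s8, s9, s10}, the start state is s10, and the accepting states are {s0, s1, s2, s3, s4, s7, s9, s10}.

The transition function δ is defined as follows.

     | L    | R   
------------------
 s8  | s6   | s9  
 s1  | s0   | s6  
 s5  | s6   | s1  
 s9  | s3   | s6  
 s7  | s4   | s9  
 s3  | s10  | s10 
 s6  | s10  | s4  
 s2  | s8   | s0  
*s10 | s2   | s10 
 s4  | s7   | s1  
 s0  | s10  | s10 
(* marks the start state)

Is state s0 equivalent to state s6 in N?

First remove the unreachable states {s5}; 10 states remain.
P0 = {s0,s1,s2,s3,s4,s7,s9,s10} | {s6,s8}.
On input L, block {s0,s1,s2,s3,s4,s7,s9,s10} splits into {s0,s1,s3,s4,s7,s9,s10} and {s2}.
Refine {s0,s1,s3,s4,s7,s9,s10} on symbol L: members go to different blocks, giving {s0,s1,s3,s4,s7,s9} and {s10}.
Refine {s0,s1,s3,s4,s7,s9} on symbol L: members go to different blocks, giving {s1,s4,s7,s9} and {s0,s3}.
Split {s1,s4,s7,s9} by δ(·,L) → {s1,s9} and {s4,s7}.
On input L, block {s6,s8} splits into {s6} and {s8}.
No further refinement is possible. Final partition (7 blocks): {s1,s9} | {s6} | {s2} | {s10} | {s0,s3} | {s4,s7} | {s8}.
s0 and s6 end up in different blocks, so they are distinguishable. For instance, the string 'ε' is accepted from only s0.

No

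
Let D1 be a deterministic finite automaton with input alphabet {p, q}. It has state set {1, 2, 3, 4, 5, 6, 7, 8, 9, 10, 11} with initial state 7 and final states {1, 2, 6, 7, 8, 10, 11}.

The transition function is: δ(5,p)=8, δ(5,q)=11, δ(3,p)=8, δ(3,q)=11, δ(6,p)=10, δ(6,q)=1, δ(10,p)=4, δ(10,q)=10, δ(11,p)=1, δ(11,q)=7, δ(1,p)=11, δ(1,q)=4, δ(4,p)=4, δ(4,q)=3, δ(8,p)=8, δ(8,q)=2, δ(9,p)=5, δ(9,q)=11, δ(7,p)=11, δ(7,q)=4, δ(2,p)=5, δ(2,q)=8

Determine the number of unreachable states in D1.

Starting at 7 and following transitions, the reachable set is {1, 2, 3, 4, 5, 7, 8, 11}. That leaves 6, 9, 10 unreachable — 3 in total.

3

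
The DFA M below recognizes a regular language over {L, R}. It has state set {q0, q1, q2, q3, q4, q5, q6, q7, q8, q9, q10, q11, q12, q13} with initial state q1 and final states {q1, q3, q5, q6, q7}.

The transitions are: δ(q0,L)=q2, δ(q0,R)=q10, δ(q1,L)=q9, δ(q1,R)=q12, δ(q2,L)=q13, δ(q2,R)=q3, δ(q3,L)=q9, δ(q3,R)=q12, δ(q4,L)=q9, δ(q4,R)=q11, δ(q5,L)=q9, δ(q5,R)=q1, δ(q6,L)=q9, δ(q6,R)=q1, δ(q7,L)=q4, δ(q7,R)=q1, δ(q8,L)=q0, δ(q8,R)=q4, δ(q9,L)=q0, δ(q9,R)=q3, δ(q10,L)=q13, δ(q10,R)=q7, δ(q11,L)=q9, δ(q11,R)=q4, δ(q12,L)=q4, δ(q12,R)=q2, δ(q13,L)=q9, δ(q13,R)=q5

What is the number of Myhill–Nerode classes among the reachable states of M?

Reachable states from the start: {q0,q1,q2,q3,q4,q5,q7,q9,q10,q11,q12,q13}. Unreachable: {q6,q8} — drop them.
Start with accepting vs non-accepting: {q1,q3,q5,q7} | {q0,q2,q4,q9,q10,q11,q12,q13}.
Split {q1,q3,q5,q7} by δ(·,R) → {q1,q3} and {q5,q7}.
Refine {q0,q2,q4,q9,q10,q11,q12,q13} on symbol R: members go to different blocks, giving {q0,q4,q11,q12} and {q2,q9} and {q10,q13}.
Split {q0,q4,q11,q12} by δ(·,L) → {q0,q4,q11} and {q12}.
On input R, block {q0,q4,q11} splits into {q4,q11} and {q0}.
On input L, block {q5,q7} splits into {q5} and {q7}.
On input L, block {q2,q9} splits into {q2} and {q9}.
Split {q10,q13} by δ(·,L) → {q10} and {q13}.
The partition is now stable with 10 blocks: {q1,q3} | {q4,q11} | {q5} | {q2} | {q10} | {q12} | {q0} | {q7} | {q9} | {q13}.

10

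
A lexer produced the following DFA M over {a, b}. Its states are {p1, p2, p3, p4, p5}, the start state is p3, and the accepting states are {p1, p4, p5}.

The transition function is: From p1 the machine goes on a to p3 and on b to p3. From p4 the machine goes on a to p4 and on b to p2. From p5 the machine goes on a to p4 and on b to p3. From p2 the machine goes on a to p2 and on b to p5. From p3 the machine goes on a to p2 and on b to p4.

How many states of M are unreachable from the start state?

No path from p3 leads to p1; the other 4 states are all reachable.

1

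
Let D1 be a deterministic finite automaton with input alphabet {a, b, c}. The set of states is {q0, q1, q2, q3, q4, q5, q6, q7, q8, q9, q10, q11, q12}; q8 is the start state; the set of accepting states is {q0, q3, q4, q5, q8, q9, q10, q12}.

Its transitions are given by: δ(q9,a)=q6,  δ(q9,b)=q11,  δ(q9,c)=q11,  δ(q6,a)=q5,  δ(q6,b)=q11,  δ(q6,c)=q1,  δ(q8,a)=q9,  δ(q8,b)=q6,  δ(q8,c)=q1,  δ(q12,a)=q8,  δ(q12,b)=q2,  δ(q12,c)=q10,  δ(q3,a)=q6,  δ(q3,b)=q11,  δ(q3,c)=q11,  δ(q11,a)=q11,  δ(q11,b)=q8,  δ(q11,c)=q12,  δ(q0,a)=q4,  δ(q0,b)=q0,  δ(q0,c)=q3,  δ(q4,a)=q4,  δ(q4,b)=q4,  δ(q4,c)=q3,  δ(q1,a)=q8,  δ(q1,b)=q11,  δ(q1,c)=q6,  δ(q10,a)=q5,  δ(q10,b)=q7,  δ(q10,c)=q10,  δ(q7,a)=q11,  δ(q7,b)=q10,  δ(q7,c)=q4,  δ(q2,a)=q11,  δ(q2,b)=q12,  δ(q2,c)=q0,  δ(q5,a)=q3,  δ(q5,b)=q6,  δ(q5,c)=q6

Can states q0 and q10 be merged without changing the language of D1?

No

Every state is reachable, so we keep all 13.
Initial partition by acceptance: {q0,q3,q4,q5,q8,q9,q10,q12} | {q1,q2,q6,q7,q11}.
On input a, block {q0,q3,q4,q5,q8,q9,q10,q12} splits into {q0,q4,q5,q8,q10,q12} and {q3,q9}.
On input a, block {q0,q4,q5,q8,q10,q12} splits into {q0,q4,q10,q12} and {q5,q8}.
Refine {q0,q4,q10,q12} on symbol a: members go to different blocks, giving {q0,q4} and {q10,q12}.
Refine {q1,q2,q6,q7,q11} on symbol a: members go to different blocks, giving {q2,q7,q11} and {q1,q6}.
Refine {q2,q7,q11} on symbol b: members go to different blocks, giving {q2,q7} and {q11}.
No further refinement is possible. Final partition (7 blocks): {q0,q4} | {q2,q7} | {q3,q9} | {q5,q8} | {q10,q12} | {q1,q6} | {q11}.
q0 and q10 end up in different blocks, so they are distinguishable. For instance, the string 'b' is accepted from only q0.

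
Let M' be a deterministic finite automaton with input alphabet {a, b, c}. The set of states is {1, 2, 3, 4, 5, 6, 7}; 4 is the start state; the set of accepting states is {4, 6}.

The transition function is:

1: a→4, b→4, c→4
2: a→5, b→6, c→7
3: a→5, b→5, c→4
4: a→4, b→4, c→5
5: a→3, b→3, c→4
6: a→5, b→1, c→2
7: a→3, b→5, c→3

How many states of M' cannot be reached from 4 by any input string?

No path from 4 leads to 1, 2, 6, 7; the other 3 states are all reachable.

4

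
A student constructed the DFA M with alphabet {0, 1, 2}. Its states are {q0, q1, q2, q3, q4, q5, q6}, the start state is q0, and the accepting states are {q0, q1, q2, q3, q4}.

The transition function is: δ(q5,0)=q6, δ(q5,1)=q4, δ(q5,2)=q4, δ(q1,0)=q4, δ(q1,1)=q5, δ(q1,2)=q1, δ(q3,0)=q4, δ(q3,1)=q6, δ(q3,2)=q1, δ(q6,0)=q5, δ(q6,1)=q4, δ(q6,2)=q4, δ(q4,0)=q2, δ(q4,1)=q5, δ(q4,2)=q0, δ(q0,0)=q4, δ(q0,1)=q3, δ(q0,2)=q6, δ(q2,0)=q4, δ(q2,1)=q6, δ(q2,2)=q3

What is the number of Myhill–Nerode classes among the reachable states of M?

4

Start with accepting vs non-accepting: {q0,q1,q2,q3,q4} | {q5,q6}.
On input 1, block {q0,q1,q2,q3,q4} splits into {q1,q2,q3,q4} and {q0}.
Refine {q1,q2,q3,q4} on symbol 2: members go to different blocks, giving {q1,q2,q3} and {q4}.
No further refinement is possible. Final partition (4 blocks): {q1,q2,q3} | {q5,q6} | {q0} | {q4}.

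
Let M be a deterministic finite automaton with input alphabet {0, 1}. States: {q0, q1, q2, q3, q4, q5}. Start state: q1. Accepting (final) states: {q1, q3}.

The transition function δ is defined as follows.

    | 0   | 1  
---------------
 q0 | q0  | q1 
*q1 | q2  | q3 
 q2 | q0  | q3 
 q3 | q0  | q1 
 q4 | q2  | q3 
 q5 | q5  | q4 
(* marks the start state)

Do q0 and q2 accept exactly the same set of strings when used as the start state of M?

Reachable states from the start: {q0,q1,q2,q3}. Unreachable: {q4,q5} — drop them.
Start with accepting vs non-accepting: {q1,q3} | {q0,q2}.
The partition is now stable with 2 blocks: {q1,q3} | {q0,q2}.
q0 and q2 lie in the same block of the stable partition, so they are equivalent — no string distinguishes them.

Yes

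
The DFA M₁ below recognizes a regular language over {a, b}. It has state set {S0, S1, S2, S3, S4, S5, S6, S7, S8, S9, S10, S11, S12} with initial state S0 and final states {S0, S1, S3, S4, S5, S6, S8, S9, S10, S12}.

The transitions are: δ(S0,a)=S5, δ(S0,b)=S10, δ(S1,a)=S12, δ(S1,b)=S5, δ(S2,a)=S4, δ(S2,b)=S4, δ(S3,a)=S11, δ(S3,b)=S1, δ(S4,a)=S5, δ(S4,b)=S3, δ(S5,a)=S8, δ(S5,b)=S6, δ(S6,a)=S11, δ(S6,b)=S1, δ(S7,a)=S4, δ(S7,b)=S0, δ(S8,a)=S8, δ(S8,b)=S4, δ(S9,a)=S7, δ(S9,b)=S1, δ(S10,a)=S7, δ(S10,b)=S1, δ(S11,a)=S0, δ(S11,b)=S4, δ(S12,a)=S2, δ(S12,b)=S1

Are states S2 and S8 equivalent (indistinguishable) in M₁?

No

First remove the unreachable states {S9}; 12 states remain.
Initial partition by acceptance: {S0,S1,S3,S4,S5,S6,S8,S10,S12} | {S2,S7,S11}.
Split {S0,S1,S3,S4,S5,S6,S8,S10,S12} by δ(·,a) → {S0,S1,S4,S5,S8} and {S3,S6,S10,S12}.
Refine {S0,S1,S4,S5,S8} on symbol a: members go to different blocks, giving {S0,S4,S5,S8} and {S1}.
Split {S0,S4,S5,S8} by δ(·,b) → {S0,S4,S5} and {S8}.
Refine {S0,S4,S5} on symbol a: members go to different blocks, giving {S0,S4} and {S5}.
Stable partition: {S0,S4} | {S2,S7,S11} | {S3,S6,S10,S12} | {S1} | {S8} | {S5} — 6 equivalence classes.
S2 and S8 end up in different blocks, so they are distinguishable. For instance, the string 'ε' is accepted from only S8.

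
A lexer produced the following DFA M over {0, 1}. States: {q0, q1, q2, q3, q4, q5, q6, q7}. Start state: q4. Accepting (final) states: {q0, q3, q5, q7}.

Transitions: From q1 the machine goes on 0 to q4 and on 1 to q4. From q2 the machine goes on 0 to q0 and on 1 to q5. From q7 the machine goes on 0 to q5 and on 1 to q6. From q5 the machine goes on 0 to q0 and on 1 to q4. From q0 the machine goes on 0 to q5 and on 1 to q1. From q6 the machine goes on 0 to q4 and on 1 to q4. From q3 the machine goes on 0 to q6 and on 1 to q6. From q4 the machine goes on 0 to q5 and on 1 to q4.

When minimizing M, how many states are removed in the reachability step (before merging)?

Starting at q4 and following transitions, the reachable set is {q0, q1, q4, q5}. That leaves q2, q3, q6, q7 unreachable — 4 in total.

4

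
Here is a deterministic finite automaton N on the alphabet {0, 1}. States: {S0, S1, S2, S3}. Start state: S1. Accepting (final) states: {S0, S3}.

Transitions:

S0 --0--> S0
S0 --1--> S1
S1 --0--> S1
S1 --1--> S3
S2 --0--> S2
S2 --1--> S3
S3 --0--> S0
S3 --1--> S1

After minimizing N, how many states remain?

Reachable states from the start: {S0,S1,S3}. Unreachable: {S2} — drop them.
Initial partition by acceptance: {S0,S3} | {S1}.
No further refinement is possible. Final partition (2 blocks): {S0,S3} | {S1}.

2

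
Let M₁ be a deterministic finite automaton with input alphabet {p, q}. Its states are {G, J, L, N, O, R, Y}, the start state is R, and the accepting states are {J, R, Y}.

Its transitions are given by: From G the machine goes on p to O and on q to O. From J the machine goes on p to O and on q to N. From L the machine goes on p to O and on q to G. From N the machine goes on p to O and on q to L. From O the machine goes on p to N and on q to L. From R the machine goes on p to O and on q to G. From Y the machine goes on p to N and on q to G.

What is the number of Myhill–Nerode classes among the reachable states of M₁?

2

Reachable states from the start: {G,L,N,O,R}. Unreachable: {J,Y} — drop them.
Initial partition by acceptance: {R} | {G,L,N,O}.
The partition is now stable with 2 blocks: {R} | {G,L,N,O}.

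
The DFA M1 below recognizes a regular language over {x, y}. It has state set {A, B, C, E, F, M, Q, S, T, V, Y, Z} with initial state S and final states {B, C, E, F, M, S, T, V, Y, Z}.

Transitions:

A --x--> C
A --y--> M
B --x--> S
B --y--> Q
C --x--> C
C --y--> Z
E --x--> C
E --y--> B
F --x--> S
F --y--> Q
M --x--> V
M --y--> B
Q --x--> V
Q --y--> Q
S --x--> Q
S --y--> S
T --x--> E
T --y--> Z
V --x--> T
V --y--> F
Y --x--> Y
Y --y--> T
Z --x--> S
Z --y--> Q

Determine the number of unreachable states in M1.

BFS from S reaches {B, C, E, F, Q, S, T, V, Z}; the 3 state(s) A, M, Y are never visited.

3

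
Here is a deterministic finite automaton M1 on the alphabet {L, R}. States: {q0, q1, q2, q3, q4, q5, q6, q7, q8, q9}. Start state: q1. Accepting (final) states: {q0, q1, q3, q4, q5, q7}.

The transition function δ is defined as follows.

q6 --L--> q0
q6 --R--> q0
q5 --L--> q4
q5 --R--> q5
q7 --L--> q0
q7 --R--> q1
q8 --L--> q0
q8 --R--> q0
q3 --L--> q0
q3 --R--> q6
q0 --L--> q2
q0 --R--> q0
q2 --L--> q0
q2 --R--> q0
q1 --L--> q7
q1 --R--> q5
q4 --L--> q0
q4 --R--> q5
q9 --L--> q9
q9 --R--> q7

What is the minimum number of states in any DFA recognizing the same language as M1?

States {q3,q6,q8,q9} cannot be reached from the start state, so discard them.
Start with accepting vs non-accepting: {q0,q1,q4,q5,q7} | {q2}.
On input L, block {q0,q1,q4,q5,q7} splits into {q1,q4,q5,q7} and {q0}.
Refine {q1,q4,q5,q7} on symbol L: members go to different blocks, giving {q1,q5} and {q4,q7}.
The partition is now stable with 4 blocks: {q1,q5} | {q2} | {q0} | {q4,q7}.

4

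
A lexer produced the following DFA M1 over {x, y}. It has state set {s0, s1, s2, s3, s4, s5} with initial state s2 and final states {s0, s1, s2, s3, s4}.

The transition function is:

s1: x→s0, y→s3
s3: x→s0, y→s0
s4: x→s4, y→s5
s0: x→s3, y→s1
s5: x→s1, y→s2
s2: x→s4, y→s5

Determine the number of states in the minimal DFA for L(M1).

3

All states are reachable from the start state.
Initial partition by acceptance: {s0,s1,s2,s3,s4} | {s5}.
Refine {s0,s1,s2,s3,s4} on symbol y: members go to different blocks, giving {s0,s1,s3} and {s2,s4}.
The partition is now stable with 3 blocks: {s0,s1,s3} | {s5} | {s2,s4}.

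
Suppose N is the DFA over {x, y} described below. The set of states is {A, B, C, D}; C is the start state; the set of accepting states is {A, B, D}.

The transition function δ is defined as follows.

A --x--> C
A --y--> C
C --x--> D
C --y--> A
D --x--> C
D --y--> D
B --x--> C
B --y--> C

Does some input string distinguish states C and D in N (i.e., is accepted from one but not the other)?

Reachable states from the start: {A,C,D}. Unreachable: {B} — drop them.
Start with accepting vs non-accepting: {A,D} | {C}.
Refine {A,D} on symbol y: members go to different blocks, giving {A} and {D}.
The partition is now stable with 3 blocks: {A} | {C} | {D}.
C and D end up in different blocks, so they are distinguishable. For instance, the string 'ε' is accepted from only D.

Yes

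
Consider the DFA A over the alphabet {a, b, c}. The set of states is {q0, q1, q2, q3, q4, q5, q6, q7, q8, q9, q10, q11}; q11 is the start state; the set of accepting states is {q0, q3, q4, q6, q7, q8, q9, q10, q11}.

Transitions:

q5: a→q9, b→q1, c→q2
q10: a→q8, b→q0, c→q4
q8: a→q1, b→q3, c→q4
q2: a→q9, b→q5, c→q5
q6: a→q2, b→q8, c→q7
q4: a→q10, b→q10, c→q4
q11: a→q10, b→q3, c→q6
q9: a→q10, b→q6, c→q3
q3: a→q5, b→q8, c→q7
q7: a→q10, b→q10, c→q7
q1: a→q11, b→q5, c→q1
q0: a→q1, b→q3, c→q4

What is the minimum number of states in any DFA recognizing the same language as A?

Every state is reachable, so we keep all 12.
Initial partition by acceptance: {q0,q3,q4,q6,q7,q8,q9,q10,q11} | {q1,q2,q5}.
Refine {q0,q3,q4,q6,q7,q8,q9,q10,q11} on symbol a: members go to different blocks, giving {q4,q7,q9,q10,q11} and {q0,q3,q6,q8}.
On input a, block {q4,q7,q9,q10,q11} splits into {q4,q7,q9,q11} and {q10}.
Split {q4,q7,q9,q11} by δ(·,b) → {q4,q7} and {q9,q11}.
Stable partition: {q4,q7} | {q1,q2,q5} | {q0,q3,q6,q8} | {q10} | {q9,q11} — 5 equivalence classes.

5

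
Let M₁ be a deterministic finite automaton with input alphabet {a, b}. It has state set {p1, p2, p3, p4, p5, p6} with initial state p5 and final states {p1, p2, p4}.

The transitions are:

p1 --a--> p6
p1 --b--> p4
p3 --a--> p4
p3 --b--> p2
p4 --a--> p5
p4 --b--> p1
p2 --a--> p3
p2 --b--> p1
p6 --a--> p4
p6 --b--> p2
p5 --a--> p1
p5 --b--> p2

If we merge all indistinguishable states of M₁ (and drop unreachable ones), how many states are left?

2

All states are reachable from the start state.
Start with accepting vs non-accepting: {p1,p2,p4} | {p3,p5,p6}.
Stable partition: {p1,p2,p4} | {p3,p5,p6} — 2 equivalence classes.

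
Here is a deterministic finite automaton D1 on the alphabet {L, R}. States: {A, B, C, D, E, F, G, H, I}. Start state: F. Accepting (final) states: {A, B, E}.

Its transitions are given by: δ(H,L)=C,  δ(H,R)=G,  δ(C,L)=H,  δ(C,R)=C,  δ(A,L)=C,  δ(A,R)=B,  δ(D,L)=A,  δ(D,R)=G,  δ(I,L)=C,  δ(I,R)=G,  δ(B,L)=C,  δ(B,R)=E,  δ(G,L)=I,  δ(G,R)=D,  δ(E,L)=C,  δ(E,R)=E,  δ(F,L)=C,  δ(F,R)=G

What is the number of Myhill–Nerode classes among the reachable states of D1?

All states are reachable from the start state.
P0 = {A,B,E} | {C,D,F,G,H,I}.
On input L, block {C,D,F,G,H,I} splits into {C,F,G,H,I} and {D}.
Split {C,F,G,H,I} by δ(·,R) → {C,F,H,I} and {G}.
Refine {C,F,H,I} on symbol R: members go to different blocks, giving {F,H,I} and {C}.
Stable partition: {A,B,E} | {F,H,I} | {D} | {G} | {C} — 5 equivalence classes.

5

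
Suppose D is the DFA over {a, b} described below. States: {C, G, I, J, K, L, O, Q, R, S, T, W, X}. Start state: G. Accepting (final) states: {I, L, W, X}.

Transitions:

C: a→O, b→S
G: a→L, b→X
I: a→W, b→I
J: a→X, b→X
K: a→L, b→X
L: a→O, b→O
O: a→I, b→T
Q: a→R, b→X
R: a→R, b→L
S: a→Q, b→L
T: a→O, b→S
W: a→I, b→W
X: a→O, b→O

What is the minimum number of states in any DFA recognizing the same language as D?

Reachable states from the start: {G,I,L,O,Q,R,S,T,W,X}. Unreachable: {C,J,K} — drop them.
Start with accepting vs non-accepting: {I,L,W,X} | {G,O,Q,R,S,T}.
Refine {I,L,W,X} on symbol a: members go to different blocks, giving {L,X} and {I,W}.
Refine {G,O,Q,R,S,T} on symbol a: members go to different blocks, giving {Q,R,S,T} and {G} and {O}.
Refine {Q,R,S,T} on symbol a: members go to different blocks, giving {Q,R,S} and {T}.
No further refinement is possible. Final partition (6 blocks): {L,X} | {Q,R,S} | {I,W} | {G} | {O} | {T}.

6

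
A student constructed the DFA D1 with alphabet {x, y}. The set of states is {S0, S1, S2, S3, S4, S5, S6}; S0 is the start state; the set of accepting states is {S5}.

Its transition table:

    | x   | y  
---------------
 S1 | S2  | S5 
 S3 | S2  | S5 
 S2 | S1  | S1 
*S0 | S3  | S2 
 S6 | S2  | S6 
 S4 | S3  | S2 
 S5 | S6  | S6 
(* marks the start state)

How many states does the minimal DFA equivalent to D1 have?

Reachable states from the start: {S0,S1,S2,S3,S5,S6}. Unreachable: {S4} — drop them.
Initial partition by acceptance: {S5} | {S0,S1,S2,S3,S6}.
Refine {S0,S1,S2,S3,S6} on symbol y: members go to different blocks, giving {S0,S2,S6} and {S1,S3}.
On input x, block {S0,S2,S6} splits into {S0,S2} and {S6}.
Split {S0,S2} by δ(·,y) → {S0} and {S2}.
Stable partition: {S5} | {S0} | {S1,S3} | {S6} | {S2} — 5 equivalence classes.

5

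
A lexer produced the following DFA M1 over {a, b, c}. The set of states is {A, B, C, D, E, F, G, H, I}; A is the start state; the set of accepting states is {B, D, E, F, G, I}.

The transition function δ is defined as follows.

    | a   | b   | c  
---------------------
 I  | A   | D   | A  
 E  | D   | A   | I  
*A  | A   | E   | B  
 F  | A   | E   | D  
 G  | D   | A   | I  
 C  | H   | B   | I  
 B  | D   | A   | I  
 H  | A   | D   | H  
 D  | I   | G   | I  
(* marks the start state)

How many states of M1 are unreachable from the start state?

Starting at A and following transitions, the reachable set is {A, B, D, E, G, I}. That leaves C, F, H unreachable — 3 in total.

3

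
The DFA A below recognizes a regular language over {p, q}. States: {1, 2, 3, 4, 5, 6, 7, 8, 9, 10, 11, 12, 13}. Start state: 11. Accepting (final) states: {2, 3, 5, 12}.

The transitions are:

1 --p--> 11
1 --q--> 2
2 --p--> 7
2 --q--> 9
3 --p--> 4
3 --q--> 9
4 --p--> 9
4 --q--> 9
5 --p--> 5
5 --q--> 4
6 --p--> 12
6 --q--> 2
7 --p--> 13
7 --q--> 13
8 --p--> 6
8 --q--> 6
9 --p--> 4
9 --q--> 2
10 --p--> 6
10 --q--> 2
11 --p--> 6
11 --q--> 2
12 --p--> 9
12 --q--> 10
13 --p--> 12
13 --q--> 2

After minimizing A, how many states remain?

7

States {1,3,5,8} cannot be reached from the start state, so discard them.
Start with accepting vs non-accepting: {2,12} | {4,6,7,9,10,11,13}.
Split {4,6,7,9,10,11,13} by δ(·,p) → {4,7,9,10,11} and {6,13}.
Refine {4,7,9,10,11} on symbol p: members go to different blocks, giving {7,10,11} and {4,9}.
Split {2,12} by δ(·,p) → {2} and {12}.
Split {7,10,11} by δ(·,q) → {10,11} and {7}.
Refine {4,9} on symbol q: members go to different blocks, giving {4} and {9}.
The partition is now stable with 7 blocks: {2} | {10,11} | {6,13} | {4} | {12} | {7} | {9}.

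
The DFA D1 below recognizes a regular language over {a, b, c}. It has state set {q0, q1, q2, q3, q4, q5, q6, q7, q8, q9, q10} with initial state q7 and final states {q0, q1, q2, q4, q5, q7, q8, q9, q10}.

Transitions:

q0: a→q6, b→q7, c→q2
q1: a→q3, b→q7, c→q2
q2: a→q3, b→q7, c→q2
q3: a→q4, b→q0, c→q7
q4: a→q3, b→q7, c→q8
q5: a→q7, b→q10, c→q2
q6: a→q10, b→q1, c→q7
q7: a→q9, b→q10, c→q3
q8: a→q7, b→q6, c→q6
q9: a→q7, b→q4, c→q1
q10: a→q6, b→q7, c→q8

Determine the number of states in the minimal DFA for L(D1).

6

First remove the unreachable states {q5}; 10 states remain.
P0 = {q0,q1,q2,q4,q7,q8,q9,q10} | {q3,q6}.
On input a, block {q0,q1,q2,q4,q7,q8,q9,q10} splits into {q0,q1,q2,q4,q10} and {q7,q8,q9}.
Split {q0,q1,q2,q4,q10} by δ(·,c) → {q0,q1,q2} and {q4,q10}.
Refine {q7,q8,q9} on symbol b: members go to different blocks, giving {q7,q9} and {q8}.
Split {q7,q9} by δ(·,c) → {q7} and {q9}.
The partition is now stable with 6 blocks: {q0,q1,q2} | {q3,q6} | {q7} | {q4,q10} | {q8} | {q9}.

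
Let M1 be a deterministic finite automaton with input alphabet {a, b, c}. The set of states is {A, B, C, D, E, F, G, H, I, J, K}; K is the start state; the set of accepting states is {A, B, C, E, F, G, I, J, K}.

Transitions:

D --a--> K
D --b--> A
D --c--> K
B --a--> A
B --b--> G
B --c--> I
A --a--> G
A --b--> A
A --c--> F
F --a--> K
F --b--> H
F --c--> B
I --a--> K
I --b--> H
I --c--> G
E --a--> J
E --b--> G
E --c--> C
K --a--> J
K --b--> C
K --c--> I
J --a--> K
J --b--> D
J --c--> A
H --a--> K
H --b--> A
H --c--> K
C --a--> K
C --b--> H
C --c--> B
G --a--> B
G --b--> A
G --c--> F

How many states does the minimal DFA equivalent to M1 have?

Reachable states from the start: {A,B,C,D,F,G,H,I,J,K}. Unreachable: {E} — drop them.
P0 = {A,B,C,F,G,I,J,K} | {D,H}.
Refine {A,B,C,F,G,I,J,K} on symbol b: members go to different blocks, giving {A,B,G,K} and {C,F,I,J}.
Split {A,B,G,K} by δ(·,a) → {A,B,G} and {K}.
The partition is now stable with 4 blocks: {A,B,G} | {D,H} | {C,F,I,J} | {K}.

4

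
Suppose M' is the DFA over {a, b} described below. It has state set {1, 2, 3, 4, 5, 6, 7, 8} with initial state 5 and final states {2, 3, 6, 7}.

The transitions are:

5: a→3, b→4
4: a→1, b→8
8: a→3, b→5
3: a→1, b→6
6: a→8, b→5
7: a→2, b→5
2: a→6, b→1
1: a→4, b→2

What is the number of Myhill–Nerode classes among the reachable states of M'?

Reachable states from the start: {1,2,3,4,5,6,8}. Unreachable: {7} — drop them.
P0 = {2,3,6} | {1,4,5,8}.
Split {2,3,6} by δ(·,a) → {3,6} and {2}.
On input b, block {3,6} splits into {3} and {6}.
Split {1,4,5,8} by δ(·,a) → {1,4} and {5,8}.
Split {1,4} by δ(·,b) → {1} and {4}.
Refine {5,8} on symbol b: members go to different blocks, giving {5} and {8}.
No further refinement is possible. Final partition (7 blocks): {3} | {1} | {2} | {6} | {5} | {4} | {8}.

7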